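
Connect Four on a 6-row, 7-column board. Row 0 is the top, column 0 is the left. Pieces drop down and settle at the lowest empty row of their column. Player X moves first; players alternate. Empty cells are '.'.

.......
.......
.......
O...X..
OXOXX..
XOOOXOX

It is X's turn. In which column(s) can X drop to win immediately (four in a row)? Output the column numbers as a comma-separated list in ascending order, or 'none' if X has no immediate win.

col 0: drop X → no win
col 1: drop X → no win
col 2: drop X → no win
col 3: drop X → no win
col 4: drop X → WIN!
col 5: drop X → no win
col 6: drop X → no win

Answer: 4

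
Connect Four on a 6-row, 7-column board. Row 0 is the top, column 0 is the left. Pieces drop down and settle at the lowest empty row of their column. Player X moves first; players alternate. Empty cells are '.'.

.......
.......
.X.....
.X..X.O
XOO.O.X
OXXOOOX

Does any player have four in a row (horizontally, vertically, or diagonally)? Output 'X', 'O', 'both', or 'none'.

none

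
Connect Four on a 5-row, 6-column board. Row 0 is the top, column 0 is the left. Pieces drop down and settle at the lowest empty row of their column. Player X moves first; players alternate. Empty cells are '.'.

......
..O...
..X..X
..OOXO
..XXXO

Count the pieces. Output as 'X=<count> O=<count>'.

X=6 O=5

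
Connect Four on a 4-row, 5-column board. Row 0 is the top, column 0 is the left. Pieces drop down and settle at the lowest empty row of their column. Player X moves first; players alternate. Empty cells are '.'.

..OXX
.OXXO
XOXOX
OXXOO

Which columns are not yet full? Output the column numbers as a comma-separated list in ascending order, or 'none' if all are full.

col 0: top cell = '.' → open
col 1: top cell = '.' → open
col 2: top cell = 'O' → FULL
col 3: top cell = 'X' → FULL
col 4: top cell = 'X' → FULL

Answer: 0,1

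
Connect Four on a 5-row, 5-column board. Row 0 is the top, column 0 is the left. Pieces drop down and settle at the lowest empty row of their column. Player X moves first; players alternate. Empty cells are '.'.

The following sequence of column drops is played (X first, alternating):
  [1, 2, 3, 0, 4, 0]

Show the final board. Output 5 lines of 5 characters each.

Move 1: X drops in col 1, lands at row 4
Move 2: O drops in col 2, lands at row 4
Move 3: X drops in col 3, lands at row 4
Move 4: O drops in col 0, lands at row 4
Move 5: X drops in col 4, lands at row 4
Move 6: O drops in col 0, lands at row 3

Answer: .....
.....
.....
O....
OXOXX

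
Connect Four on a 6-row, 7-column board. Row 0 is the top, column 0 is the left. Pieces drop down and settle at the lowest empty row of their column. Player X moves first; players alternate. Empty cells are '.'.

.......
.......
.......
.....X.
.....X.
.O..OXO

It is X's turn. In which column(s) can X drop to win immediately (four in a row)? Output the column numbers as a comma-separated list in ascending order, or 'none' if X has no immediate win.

Answer: 5

Derivation:
col 0: drop X → no win
col 1: drop X → no win
col 2: drop X → no win
col 3: drop X → no win
col 4: drop X → no win
col 5: drop X → WIN!
col 6: drop X → no win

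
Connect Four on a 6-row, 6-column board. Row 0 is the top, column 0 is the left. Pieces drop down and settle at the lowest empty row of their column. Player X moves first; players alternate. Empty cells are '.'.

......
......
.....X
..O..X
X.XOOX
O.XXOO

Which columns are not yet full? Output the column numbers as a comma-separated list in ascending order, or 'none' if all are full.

Answer: 0,1,2,3,4,5

Derivation:
col 0: top cell = '.' → open
col 1: top cell = '.' → open
col 2: top cell = '.' → open
col 3: top cell = '.' → open
col 4: top cell = '.' → open
col 5: top cell = '.' → open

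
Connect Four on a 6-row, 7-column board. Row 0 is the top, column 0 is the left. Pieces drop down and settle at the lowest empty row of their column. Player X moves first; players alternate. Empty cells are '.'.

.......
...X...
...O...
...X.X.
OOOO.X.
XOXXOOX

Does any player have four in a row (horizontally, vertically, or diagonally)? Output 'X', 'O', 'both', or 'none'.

O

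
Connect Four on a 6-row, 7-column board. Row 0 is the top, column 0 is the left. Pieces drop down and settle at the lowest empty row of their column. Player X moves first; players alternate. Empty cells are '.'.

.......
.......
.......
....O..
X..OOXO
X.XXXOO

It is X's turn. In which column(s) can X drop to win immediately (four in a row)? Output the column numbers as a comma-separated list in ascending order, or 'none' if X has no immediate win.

Answer: 1

Derivation:
col 0: drop X → no win
col 1: drop X → WIN!
col 2: drop X → no win
col 3: drop X → no win
col 4: drop X → no win
col 5: drop X → no win
col 6: drop X → no win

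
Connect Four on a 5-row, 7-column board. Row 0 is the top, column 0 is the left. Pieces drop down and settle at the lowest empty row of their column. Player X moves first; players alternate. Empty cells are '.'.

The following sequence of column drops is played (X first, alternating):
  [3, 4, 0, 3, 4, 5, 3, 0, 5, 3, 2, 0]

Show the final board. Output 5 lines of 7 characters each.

Move 1: X drops in col 3, lands at row 4
Move 2: O drops in col 4, lands at row 4
Move 3: X drops in col 0, lands at row 4
Move 4: O drops in col 3, lands at row 3
Move 5: X drops in col 4, lands at row 3
Move 6: O drops in col 5, lands at row 4
Move 7: X drops in col 3, lands at row 2
Move 8: O drops in col 0, lands at row 3
Move 9: X drops in col 5, lands at row 3
Move 10: O drops in col 3, lands at row 1
Move 11: X drops in col 2, lands at row 4
Move 12: O drops in col 0, lands at row 2

Answer: .......
...O...
O..X...
O..OXX.
X.XXOO.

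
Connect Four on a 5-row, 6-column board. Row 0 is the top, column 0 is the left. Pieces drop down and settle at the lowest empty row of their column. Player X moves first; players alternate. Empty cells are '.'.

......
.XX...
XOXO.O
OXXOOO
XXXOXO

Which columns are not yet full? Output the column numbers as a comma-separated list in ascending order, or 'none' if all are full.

col 0: top cell = '.' → open
col 1: top cell = '.' → open
col 2: top cell = '.' → open
col 3: top cell = '.' → open
col 4: top cell = '.' → open
col 5: top cell = '.' → open

Answer: 0,1,2,3,4,5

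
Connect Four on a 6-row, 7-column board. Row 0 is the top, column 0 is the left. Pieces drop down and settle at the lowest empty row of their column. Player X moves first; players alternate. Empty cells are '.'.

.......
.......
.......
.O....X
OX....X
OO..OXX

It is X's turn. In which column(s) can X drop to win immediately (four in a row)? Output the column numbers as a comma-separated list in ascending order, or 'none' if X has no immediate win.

Answer: 6

Derivation:
col 0: drop X → no win
col 1: drop X → no win
col 2: drop X → no win
col 3: drop X → no win
col 4: drop X → no win
col 5: drop X → no win
col 6: drop X → WIN!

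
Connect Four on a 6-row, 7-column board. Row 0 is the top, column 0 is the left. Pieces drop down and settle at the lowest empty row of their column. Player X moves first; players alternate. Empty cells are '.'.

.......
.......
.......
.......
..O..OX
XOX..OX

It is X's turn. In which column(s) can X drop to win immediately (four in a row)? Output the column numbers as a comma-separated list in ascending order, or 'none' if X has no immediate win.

col 0: drop X → no win
col 1: drop X → no win
col 2: drop X → no win
col 3: drop X → no win
col 4: drop X → no win
col 5: drop X → no win
col 6: drop X → no win

Answer: none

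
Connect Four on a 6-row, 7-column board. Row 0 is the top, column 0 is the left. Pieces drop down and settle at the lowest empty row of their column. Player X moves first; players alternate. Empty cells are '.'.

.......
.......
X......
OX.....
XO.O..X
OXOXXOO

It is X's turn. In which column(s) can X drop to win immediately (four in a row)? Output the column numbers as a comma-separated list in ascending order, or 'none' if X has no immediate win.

Answer: 2

Derivation:
col 0: drop X → no win
col 1: drop X → no win
col 2: drop X → WIN!
col 3: drop X → no win
col 4: drop X → no win
col 5: drop X → no win
col 6: drop X → no win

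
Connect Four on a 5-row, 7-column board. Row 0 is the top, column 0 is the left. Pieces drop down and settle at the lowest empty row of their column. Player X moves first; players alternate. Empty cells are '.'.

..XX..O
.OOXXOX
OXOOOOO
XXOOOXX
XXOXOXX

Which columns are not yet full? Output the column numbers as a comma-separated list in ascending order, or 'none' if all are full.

col 0: top cell = '.' → open
col 1: top cell = '.' → open
col 2: top cell = 'X' → FULL
col 3: top cell = 'X' → FULL
col 4: top cell = '.' → open
col 5: top cell = '.' → open
col 6: top cell = 'O' → FULL

Answer: 0,1,4,5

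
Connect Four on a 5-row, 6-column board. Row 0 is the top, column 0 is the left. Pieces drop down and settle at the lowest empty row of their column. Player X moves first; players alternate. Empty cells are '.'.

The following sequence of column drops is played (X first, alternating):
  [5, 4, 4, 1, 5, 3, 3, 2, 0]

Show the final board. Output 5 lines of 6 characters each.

Answer: ......
......
......
...XXX
XOOOOX

Derivation:
Move 1: X drops in col 5, lands at row 4
Move 2: O drops in col 4, lands at row 4
Move 3: X drops in col 4, lands at row 3
Move 4: O drops in col 1, lands at row 4
Move 5: X drops in col 5, lands at row 3
Move 6: O drops in col 3, lands at row 4
Move 7: X drops in col 3, lands at row 3
Move 8: O drops in col 2, lands at row 4
Move 9: X drops in col 0, lands at row 4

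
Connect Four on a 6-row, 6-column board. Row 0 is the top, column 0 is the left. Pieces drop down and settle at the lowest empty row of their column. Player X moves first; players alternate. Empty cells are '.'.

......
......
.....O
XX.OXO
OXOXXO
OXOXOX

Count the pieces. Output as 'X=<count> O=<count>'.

X=9 O=9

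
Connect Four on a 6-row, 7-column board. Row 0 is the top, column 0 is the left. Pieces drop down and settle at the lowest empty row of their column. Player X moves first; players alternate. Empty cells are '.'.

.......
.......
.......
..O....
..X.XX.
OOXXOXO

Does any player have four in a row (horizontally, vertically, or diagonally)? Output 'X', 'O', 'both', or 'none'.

none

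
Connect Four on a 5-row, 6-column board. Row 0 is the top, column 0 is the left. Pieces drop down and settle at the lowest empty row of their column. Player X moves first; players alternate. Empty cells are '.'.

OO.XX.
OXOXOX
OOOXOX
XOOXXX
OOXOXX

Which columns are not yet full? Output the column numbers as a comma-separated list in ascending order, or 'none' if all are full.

col 0: top cell = 'O' → FULL
col 1: top cell = 'O' → FULL
col 2: top cell = '.' → open
col 3: top cell = 'X' → FULL
col 4: top cell = 'X' → FULL
col 5: top cell = '.' → open

Answer: 2,5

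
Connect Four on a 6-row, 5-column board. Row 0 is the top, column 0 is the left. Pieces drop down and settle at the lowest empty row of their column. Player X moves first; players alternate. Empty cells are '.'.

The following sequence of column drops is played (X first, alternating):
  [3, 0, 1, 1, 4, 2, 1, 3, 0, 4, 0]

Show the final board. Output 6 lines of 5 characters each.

Move 1: X drops in col 3, lands at row 5
Move 2: O drops in col 0, lands at row 5
Move 3: X drops in col 1, lands at row 5
Move 4: O drops in col 1, lands at row 4
Move 5: X drops in col 4, lands at row 5
Move 6: O drops in col 2, lands at row 5
Move 7: X drops in col 1, lands at row 3
Move 8: O drops in col 3, lands at row 4
Move 9: X drops in col 0, lands at row 4
Move 10: O drops in col 4, lands at row 4
Move 11: X drops in col 0, lands at row 3

Answer: .....
.....
.....
XX...
XO.OO
OXOXX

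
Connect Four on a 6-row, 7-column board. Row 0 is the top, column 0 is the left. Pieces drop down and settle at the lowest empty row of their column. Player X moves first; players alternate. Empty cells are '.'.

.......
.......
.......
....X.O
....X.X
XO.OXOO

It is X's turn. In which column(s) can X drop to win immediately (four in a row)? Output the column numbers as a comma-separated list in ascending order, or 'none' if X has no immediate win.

Answer: 4

Derivation:
col 0: drop X → no win
col 1: drop X → no win
col 2: drop X → no win
col 3: drop X → no win
col 4: drop X → WIN!
col 5: drop X → no win
col 6: drop X → no win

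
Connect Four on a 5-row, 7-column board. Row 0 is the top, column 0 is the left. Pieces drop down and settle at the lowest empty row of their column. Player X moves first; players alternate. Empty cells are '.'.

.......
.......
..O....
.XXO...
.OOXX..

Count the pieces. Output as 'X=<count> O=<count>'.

X=4 O=4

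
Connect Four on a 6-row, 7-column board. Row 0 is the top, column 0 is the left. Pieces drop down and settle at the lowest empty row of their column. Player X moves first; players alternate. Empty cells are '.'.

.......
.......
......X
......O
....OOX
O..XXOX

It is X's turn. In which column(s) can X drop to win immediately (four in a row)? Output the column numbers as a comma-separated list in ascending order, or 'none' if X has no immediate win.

col 0: drop X → no win
col 1: drop X → no win
col 2: drop X → no win
col 3: drop X → no win
col 4: drop X → no win
col 5: drop X → no win
col 6: drop X → no win

Answer: none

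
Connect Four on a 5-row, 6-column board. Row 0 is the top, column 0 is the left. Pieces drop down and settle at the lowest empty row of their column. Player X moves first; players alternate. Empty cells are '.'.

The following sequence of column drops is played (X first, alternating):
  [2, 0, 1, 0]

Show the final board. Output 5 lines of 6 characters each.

Move 1: X drops in col 2, lands at row 4
Move 2: O drops in col 0, lands at row 4
Move 3: X drops in col 1, lands at row 4
Move 4: O drops in col 0, lands at row 3

Answer: ......
......
......
O.....
OXX...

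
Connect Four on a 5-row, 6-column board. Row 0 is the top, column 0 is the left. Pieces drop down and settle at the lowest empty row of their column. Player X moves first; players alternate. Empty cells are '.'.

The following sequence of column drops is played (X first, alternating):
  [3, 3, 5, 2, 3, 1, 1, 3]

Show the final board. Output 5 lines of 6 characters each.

Move 1: X drops in col 3, lands at row 4
Move 2: O drops in col 3, lands at row 3
Move 3: X drops in col 5, lands at row 4
Move 4: O drops in col 2, lands at row 4
Move 5: X drops in col 3, lands at row 2
Move 6: O drops in col 1, lands at row 4
Move 7: X drops in col 1, lands at row 3
Move 8: O drops in col 3, lands at row 1

Answer: ......
...O..
...X..
.X.O..
.OOX.X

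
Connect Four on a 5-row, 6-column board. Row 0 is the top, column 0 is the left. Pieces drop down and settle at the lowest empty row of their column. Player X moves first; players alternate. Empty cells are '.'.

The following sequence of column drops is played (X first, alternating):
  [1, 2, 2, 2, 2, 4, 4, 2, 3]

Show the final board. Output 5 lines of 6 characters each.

Answer: ..O...
..X...
..O...
..X.X.
.XOXO.

Derivation:
Move 1: X drops in col 1, lands at row 4
Move 2: O drops in col 2, lands at row 4
Move 3: X drops in col 2, lands at row 3
Move 4: O drops in col 2, lands at row 2
Move 5: X drops in col 2, lands at row 1
Move 6: O drops in col 4, lands at row 4
Move 7: X drops in col 4, lands at row 3
Move 8: O drops in col 2, lands at row 0
Move 9: X drops in col 3, lands at row 4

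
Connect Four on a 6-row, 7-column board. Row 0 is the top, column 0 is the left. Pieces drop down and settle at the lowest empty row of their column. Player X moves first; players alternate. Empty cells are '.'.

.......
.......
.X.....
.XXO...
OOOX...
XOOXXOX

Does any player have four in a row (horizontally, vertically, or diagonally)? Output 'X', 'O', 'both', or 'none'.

X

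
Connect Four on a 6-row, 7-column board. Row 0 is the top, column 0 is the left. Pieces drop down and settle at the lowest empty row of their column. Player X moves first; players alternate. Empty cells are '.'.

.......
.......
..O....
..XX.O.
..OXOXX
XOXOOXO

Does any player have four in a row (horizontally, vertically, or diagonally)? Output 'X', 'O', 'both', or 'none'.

none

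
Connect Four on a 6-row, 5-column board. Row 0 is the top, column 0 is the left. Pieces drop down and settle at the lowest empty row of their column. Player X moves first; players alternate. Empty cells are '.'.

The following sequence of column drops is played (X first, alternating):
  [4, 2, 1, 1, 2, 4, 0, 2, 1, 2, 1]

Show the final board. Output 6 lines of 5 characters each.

Move 1: X drops in col 4, lands at row 5
Move 2: O drops in col 2, lands at row 5
Move 3: X drops in col 1, lands at row 5
Move 4: O drops in col 1, lands at row 4
Move 5: X drops in col 2, lands at row 4
Move 6: O drops in col 4, lands at row 4
Move 7: X drops in col 0, lands at row 5
Move 8: O drops in col 2, lands at row 3
Move 9: X drops in col 1, lands at row 3
Move 10: O drops in col 2, lands at row 2
Move 11: X drops in col 1, lands at row 2

Answer: .....
.....
.XO..
.XO..
.OX.O
XXO.X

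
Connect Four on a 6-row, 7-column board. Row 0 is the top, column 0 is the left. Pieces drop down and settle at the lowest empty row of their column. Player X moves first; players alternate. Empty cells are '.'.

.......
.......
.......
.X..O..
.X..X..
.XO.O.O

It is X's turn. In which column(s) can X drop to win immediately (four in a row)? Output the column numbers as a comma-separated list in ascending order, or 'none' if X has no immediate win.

col 0: drop X → no win
col 1: drop X → WIN!
col 2: drop X → no win
col 3: drop X → no win
col 4: drop X → no win
col 5: drop X → no win
col 6: drop X → no win

Answer: 1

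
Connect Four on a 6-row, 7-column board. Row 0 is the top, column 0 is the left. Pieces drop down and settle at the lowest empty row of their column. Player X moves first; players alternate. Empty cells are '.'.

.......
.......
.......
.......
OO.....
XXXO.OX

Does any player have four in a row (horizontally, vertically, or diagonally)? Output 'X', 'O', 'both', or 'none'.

none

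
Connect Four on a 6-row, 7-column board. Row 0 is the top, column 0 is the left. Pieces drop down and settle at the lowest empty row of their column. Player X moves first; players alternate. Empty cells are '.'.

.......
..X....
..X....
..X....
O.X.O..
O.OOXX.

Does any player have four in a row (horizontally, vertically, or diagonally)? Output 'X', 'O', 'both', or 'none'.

X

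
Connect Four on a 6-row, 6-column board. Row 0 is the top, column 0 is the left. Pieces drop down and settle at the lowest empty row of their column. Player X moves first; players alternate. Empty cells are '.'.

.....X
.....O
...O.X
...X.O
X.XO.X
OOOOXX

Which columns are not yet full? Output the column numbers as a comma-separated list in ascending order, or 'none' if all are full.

col 0: top cell = '.' → open
col 1: top cell = '.' → open
col 2: top cell = '.' → open
col 3: top cell = '.' → open
col 4: top cell = '.' → open
col 5: top cell = 'X' → FULL

Answer: 0,1,2,3,4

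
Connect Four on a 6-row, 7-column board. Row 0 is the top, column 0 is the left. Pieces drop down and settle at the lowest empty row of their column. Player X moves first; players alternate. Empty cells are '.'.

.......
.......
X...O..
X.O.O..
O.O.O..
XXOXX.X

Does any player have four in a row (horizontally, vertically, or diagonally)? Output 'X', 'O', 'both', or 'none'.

none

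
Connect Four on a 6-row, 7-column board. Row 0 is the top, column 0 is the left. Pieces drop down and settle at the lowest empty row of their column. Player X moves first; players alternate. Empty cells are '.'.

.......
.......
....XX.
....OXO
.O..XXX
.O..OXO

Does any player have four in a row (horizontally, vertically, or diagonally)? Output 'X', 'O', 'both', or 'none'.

X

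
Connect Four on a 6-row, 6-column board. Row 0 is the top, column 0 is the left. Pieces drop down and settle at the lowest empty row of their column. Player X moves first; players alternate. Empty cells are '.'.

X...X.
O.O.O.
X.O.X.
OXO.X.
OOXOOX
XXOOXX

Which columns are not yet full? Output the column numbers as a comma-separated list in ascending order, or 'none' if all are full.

Answer: 1,2,3,5

Derivation:
col 0: top cell = 'X' → FULL
col 1: top cell = '.' → open
col 2: top cell = '.' → open
col 3: top cell = '.' → open
col 4: top cell = 'X' → FULL
col 5: top cell = '.' → open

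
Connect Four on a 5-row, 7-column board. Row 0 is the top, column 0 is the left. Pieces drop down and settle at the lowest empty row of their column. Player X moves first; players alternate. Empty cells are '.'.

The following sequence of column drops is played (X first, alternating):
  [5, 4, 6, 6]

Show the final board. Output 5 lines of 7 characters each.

Move 1: X drops in col 5, lands at row 4
Move 2: O drops in col 4, lands at row 4
Move 3: X drops in col 6, lands at row 4
Move 4: O drops in col 6, lands at row 3

Answer: .......
.......
.......
......O
....OXX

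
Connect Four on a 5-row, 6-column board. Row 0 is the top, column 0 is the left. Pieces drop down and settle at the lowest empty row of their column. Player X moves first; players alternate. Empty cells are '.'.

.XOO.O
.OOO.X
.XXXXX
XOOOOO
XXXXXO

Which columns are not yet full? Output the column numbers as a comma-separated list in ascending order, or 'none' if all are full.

Answer: 0,4

Derivation:
col 0: top cell = '.' → open
col 1: top cell = 'X' → FULL
col 2: top cell = 'O' → FULL
col 3: top cell = 'O' → FULL
col 4: top cell = '.' → open
col 5: top cell = 'O' → FULL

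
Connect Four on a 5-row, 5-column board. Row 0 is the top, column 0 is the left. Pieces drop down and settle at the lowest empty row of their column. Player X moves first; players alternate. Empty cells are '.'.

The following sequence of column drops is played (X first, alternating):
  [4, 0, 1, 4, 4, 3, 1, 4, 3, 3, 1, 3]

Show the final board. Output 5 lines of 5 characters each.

Move 1: X drops in col 4, lands at row 4
Move 2: O drops in col 0, lands at row 4
Move 3: X drops in col 1, lands at row 4
Move 4: O drops in col 4, lands at row 3
Move 5: X drops in col 4, lands at row 2
Move 6: O drops in col 3, lands at row 4
Move 7: X drops in col 1, lands at row 3
Move 8: O drops in col 4, lands at row 1
Move 9: X drops in col 3, lands at row 3
Move 10: O drops in col 3, lands at row 2
Move 11: X drops in col 1, lands at row 2
Move 12: O drops in col 3, lands at row 1

Answer: .....
...OO
.X.OX
.X.XO
OX.OX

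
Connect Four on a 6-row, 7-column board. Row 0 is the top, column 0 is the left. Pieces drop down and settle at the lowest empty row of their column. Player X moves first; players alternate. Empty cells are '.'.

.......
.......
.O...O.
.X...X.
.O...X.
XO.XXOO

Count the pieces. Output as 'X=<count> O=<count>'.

X=6 O=6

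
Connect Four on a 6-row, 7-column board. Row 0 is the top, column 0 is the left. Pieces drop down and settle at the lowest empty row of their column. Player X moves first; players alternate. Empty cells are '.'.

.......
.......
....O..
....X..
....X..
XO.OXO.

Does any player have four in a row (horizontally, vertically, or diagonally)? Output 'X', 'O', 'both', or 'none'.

none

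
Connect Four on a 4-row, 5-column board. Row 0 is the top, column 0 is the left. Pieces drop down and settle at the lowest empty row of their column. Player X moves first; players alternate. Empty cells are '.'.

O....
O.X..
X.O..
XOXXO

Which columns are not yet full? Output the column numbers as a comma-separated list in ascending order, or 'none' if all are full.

Answer: 1,2,3,4

Derivation:
col 0: top cell = 'O' → FULL
col 1: top cell = '.' → open
col 2: top cell = '.' → open
col 3: top cell = '.' → open
col 4: top cell = '.' → open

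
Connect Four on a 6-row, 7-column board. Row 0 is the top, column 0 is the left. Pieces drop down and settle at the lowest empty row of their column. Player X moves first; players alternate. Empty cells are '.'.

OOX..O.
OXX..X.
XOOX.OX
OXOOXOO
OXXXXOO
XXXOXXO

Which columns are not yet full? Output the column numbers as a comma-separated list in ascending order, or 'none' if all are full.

col 0: top cell = 'O' → FULL
col 1: top cell = 'O' → FULL
col 2: top cell = 'X' → FULL
col 3: top cell = '.' → open
col 4: top cell = '.' → open
col 5: top cell = 'O' → FULL
col 6: top cell = '.' → open

Answer: 3,4,6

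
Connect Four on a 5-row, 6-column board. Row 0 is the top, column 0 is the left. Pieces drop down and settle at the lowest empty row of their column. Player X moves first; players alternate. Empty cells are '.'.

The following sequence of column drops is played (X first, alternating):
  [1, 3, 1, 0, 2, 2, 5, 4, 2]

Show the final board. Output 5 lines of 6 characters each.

Answer: ......
......
..X...
.XO...
OXXOOX

Derivation:
Move 1: X drops in col 1, lands at row 4
Move 2: O drops in col 3, lands at row 4
Move 3: X drops in col 1, lands at row 3
Move 4: O drops in col 0, lands at row 4
Move 5: X drops in col 2, lands at row 4
Move 6: O drops in col 2, lands at row 3
Move 7: X drops in col 5, lands at row 4
Move 8: O drops in col 4, lands at row 4
Move 9: X drops in col 2, lands at row 2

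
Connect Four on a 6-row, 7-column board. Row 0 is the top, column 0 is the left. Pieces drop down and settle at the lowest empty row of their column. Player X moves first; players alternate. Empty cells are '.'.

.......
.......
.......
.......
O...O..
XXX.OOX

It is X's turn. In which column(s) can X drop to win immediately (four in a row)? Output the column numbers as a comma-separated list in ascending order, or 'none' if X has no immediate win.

col 0: drop X → no win
col 1: drop X → no win
col 2: drop X → no win
col 3: drop X → WIN!
col 4: drop X → no win
col 5: drop X → no win
col 6: drop X → no win

Answer: 3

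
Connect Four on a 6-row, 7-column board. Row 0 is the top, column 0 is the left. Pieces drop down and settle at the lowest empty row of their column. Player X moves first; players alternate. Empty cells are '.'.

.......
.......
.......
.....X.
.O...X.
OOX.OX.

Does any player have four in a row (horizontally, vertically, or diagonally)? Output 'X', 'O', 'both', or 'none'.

none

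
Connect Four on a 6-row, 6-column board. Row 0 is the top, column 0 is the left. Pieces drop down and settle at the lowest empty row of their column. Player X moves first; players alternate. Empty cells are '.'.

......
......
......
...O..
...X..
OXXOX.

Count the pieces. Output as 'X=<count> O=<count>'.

X=4 O=3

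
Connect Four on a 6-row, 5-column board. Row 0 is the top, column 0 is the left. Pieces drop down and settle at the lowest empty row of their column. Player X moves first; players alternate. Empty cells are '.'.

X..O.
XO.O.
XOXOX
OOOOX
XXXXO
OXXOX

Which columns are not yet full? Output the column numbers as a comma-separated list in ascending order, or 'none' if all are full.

col 0: top cell = 'X' → FULL
col 1: top cell = '.' → open
col 2: top cell = '.' → open
col 3: top cell = 'O' → FULL
col 4: top cell = '.' → open

Answer: 1,2,4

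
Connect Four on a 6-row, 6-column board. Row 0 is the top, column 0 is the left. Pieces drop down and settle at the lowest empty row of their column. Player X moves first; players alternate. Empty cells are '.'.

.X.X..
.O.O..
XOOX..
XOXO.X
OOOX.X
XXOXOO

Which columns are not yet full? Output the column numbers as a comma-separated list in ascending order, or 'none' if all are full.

Answer: 0,2,4,5

Derivation:
col 0: top cell = '.' → open
col 1: top cell = 'X' → FULL
col 2: top cell = '.' → open
col 3: top cell = 'X' → FULL
col 4: top cell = '.' → open
col 5: top cell = '.' → open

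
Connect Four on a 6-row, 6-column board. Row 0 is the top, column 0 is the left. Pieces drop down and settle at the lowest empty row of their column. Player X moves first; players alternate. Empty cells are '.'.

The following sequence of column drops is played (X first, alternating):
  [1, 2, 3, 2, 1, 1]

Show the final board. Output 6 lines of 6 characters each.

Move 1: X drops in col 1, lands at row 5
Move 2: O drops in col 2, lands at row 5
Move 3: X drops in col 3, lands at row 5
Move 4: O drops in col 2, lands at row 4
Move 5: X drops in col 1, lands at row 4
Move 6: O drops in col 1, lands at row 3

Answer: ......
......
......
.O....
.XO...
.XOX..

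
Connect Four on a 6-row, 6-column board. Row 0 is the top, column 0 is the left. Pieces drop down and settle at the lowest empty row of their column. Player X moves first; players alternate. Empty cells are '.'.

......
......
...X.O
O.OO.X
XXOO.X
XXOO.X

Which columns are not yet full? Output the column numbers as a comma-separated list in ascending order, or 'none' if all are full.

Answer: 0,1,2,3,4,5

Derivation:
col 0: top cell = '.' → open
col 1: top cell = '.' → open
col 2: top cell = '.' → open
col 3: top cell = '.' → open
col 4: top cell = '.' → open
col 5: top cell = '.' → open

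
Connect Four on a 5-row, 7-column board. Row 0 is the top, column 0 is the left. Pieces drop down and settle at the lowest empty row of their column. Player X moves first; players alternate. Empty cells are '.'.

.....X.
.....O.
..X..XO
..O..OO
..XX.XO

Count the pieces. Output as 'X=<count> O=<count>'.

X=6 O=6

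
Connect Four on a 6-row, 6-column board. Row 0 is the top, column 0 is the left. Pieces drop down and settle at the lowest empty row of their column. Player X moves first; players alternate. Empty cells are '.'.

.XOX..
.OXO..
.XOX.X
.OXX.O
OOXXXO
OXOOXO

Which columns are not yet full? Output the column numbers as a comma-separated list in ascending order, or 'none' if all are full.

col 0: top cell = '.' → open
col 1: top cell = 'X' → FULL
col 2: top cell = 'O' → FULL
col 3: top cell = 'X' → FULL
col 4: top cell = '.' → open
col 5: top cell = '.' → open

Answer: 0,4,5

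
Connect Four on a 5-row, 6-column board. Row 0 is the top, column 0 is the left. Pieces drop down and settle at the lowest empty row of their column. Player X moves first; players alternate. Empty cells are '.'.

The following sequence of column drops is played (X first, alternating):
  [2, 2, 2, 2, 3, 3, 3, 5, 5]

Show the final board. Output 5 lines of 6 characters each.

Answer: ......
..O...
..XX..
..OO.X
..XX.O

Derivation:
Move 1: X drops in col 2, lands at row 4
Move 2: O drops in col 2, lands at row 3
Move 3: X drops in col 2, lands at row 2
Move 4: O drops in col 2, lands at row 1
Move 5: X drops in col 3, lands at row 4
Move 6: O drops in col 3, lands at row 3
Move 7: X drops in col 3, lands at row 2
Move 8: O drops in col 5, lands at row 4
Move 9: X drops in col 5, lands at row 3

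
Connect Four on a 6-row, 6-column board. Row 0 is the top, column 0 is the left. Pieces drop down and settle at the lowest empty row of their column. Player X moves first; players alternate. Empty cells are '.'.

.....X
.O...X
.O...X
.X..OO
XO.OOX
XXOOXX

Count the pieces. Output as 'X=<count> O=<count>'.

X=10 O=9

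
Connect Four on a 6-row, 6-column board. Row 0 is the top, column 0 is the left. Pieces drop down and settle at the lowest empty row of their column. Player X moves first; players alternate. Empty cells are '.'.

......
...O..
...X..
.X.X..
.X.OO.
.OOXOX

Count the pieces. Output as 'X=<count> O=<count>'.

X=6 O=6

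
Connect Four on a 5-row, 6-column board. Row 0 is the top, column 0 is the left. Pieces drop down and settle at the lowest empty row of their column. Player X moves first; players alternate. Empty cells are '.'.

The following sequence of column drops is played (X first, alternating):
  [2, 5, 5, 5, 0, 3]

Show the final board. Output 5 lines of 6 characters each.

Answer: ......
......
.....O
.....X
X.XO.O

Derivation:
Move 1: X drops in col 2, lands at row 4
Move 2: O drops in col 5, lands at row 4
Move 3: X drops in col 5, lands at row 3
Move 4: O drops in col 5, lands at row 2
Move 5: X drops in col 0, lands at row 4
Move 6: O drops in col 3, lands at row 4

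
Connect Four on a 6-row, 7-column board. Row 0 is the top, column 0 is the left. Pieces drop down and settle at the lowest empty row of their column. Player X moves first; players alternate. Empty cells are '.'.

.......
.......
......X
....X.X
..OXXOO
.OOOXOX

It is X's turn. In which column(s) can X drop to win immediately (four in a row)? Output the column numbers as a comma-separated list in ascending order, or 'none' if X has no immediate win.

col 0: drop X → no win
col 1: drop X → no win
col 2: drop X → no win
col 3: drop X → no win
col 4: drop X → WIN!
col 5: drop X → no win
col 6: drop X → no win

Answer: 4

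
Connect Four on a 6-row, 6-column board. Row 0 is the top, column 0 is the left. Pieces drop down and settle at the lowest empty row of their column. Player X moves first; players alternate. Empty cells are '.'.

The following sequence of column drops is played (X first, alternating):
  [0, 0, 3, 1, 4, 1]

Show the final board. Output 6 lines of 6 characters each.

Move 1: X drops in col 0, lands at row 5
Move 2: O drops in col 0, lands at row 4
Move 3: X drops in col 3, lands at row 5
Move 4: O drops in col 1, lands at row 5
Move 5: X drops in col 4, lands at row 5
Move 6: O drops in col 1, lands at row 4

Answer: ......
......
......
......
OO....
XO.XX.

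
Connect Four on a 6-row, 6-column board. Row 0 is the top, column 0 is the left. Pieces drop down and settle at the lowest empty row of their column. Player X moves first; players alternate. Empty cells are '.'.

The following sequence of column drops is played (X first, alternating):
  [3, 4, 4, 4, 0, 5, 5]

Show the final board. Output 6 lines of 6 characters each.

Answer: ......
......
......
....O.
....XX
X..XOO

Derivation:
Move 1: X drops in col 3, lands at row 5
Move 2: O drops in col 4, lands at row 5
Move 3: X drops in col 4, lands at row 4
Move 4: O drops in col 4, lands at row 3
Move 5: X drops in col 0, lands at row 5
Move 6: O drops in col 5, lands at row 5
Move 7: X drops in col 5, lands at row 4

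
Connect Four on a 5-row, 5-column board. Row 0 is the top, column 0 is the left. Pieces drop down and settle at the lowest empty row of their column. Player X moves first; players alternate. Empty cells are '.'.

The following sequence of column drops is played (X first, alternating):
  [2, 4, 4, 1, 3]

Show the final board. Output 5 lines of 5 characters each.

Answer: .....
.....
.....
....X
.OXXO

Derivation:
Move 1: X drops in col 2, lands at row 4
Move 2: O drops in col 4, lands at row 4
Move 3: X drops in col 4, lands at row 3
Move 4: O drops in col 1, lands at row 4
Move 5: X drops in col 3, lands at row 4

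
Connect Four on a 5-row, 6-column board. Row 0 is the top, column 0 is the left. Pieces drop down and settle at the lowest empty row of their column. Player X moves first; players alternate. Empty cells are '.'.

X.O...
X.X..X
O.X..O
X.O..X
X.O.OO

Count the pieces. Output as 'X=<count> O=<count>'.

X=8 O=7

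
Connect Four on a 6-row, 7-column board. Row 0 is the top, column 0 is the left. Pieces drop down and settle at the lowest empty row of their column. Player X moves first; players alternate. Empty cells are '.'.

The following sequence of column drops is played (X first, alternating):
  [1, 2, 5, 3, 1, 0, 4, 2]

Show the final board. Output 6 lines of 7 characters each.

Answer: .......
.......
.......
.......
.XO....
OXOOXX.

Derivation:
Move 1: X drops in col 1, lands at row 5
Move 2: O drops in col 2, lands at row 5
Move 3: X drops in col 5, lands at row 5
Move 4: O drops in col 3, lands at row 5
Move 5: X drops in col 1, lands at row 4
Move 6: O drops in col 0, lands at row 5
Move 7: X drops in col 4, lands at row 5
Move 8: O drops in col 2, lands at row 4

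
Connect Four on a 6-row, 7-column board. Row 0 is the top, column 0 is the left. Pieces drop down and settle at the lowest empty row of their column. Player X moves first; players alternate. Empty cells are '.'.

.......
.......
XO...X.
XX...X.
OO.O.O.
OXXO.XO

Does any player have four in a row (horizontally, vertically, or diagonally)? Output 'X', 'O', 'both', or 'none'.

none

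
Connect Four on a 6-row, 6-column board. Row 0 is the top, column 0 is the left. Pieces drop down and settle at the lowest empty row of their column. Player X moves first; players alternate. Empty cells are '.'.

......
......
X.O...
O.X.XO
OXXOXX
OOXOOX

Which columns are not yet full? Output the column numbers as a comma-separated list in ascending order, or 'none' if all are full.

col 0: top cell = '.' → open
col 1: top cell = '.' → open
col 2: top cell = '.' → open
col 3: top cell = '.' → open
col 4: top cell = '.' → open
col 5: top cell = '.' → open

Answer: 0,1,2,3,4,5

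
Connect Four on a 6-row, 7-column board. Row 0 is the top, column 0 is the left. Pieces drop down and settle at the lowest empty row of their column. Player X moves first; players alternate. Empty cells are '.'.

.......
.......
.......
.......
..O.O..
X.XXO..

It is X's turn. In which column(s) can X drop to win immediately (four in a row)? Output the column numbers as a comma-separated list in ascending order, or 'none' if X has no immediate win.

Answer: 1

Derivation:
col 0: drop X → no win
col 1: drop X → WIN!
col 2: drop X → no win
col 3: drop X → no win
col 4: drop X → no win
col 5: drop X → no win
col 6: drop X → no win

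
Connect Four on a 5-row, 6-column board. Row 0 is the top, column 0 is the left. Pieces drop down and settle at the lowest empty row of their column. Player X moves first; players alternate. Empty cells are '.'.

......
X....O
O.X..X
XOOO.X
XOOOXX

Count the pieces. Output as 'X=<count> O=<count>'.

X=8 O=8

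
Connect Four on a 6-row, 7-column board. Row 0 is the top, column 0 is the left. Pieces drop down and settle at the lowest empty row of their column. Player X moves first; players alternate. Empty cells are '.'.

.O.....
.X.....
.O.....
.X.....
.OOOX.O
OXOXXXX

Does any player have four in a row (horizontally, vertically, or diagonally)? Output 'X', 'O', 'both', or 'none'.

X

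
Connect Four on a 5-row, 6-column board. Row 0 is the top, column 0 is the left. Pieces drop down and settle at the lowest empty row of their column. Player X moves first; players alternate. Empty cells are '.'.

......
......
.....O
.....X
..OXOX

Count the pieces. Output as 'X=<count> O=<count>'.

X=3 O=3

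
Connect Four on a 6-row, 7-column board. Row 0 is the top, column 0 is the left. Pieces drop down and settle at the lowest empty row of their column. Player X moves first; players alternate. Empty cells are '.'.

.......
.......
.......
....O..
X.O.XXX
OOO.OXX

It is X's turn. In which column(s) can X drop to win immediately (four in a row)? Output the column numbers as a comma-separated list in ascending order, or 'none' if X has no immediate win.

col 0: drop X → no win
col 1: drop X → no win
col 2: drop X → no win
col 3: drop X → no win
col 4: drop X → no win
col 5: drop X → no win
col 6: drop X → no win

Answer: none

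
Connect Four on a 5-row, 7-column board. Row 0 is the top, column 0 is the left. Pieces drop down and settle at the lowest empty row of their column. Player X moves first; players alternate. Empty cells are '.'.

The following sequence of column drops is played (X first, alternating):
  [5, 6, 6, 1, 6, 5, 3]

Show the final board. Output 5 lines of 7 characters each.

Answer: .......
.......
......X
.....OX
.O.X.XO

Derivation:
Move 1: X drops in col 5, lands at row 4
Move 2: O drops in col 6, lands at row 4
Move 3: X drops in col 6, lands at row 3
Move 4: O drops in col 1, lands at row 4
Move 5: X drops in col 6, lands at row 2
Move 6: O drops in col 5, lands at row 3
Move 7: X drops in col 3, lands at row 4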